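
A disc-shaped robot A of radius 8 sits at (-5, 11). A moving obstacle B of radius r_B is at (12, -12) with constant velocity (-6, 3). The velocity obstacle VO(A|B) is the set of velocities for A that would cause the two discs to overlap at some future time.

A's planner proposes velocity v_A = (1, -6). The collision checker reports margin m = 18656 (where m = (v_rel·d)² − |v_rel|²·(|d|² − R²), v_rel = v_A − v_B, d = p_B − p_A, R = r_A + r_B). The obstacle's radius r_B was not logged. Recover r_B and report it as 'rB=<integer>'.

m = 18656
d = (17, -23);  v_rel = (7, -9),  |v_rel|² = 130
v_rel×d = (7)·(-23) − (-9)·(17) = -8
since m = R²·130 − (-8)²:  R² = (64 + 18656) / 130 = 144
R = √144 = 12  ⇒  r_B = 12 − 8 = 4

rB=4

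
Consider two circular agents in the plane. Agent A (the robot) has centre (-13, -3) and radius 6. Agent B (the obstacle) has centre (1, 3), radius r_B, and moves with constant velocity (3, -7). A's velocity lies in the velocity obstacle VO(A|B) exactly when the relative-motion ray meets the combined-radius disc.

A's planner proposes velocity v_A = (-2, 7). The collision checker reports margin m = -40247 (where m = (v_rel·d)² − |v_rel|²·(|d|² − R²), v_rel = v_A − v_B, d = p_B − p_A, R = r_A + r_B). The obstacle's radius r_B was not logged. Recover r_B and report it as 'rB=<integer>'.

m = -40247
d = (14, 6);  v_rel = (-5, 14),  |v_rel|² = 221
v_rel×d = (-5)·(6) − (14)·(14) = -226
since m = R²·221 − (-226)²:  R² = (51076 + -40247) / 221 = 49
R = √49 = 7  ⇒  r_B = 7 − 6 = 1

rB=1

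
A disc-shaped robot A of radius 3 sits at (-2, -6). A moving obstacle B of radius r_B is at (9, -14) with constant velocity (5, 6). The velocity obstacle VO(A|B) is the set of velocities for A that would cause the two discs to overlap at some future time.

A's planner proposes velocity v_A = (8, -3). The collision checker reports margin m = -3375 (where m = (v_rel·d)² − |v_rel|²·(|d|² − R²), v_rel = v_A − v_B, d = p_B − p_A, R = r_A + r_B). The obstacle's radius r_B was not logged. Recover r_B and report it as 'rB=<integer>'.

m = -3375
d = (11, -8);  v_rel = (3, -9),  |v_rel|² = 90
v_rel×d = (3)·(-8) − (-9)·(11) = 75
since m = R²·90 − 75²:  R² = (5625 + -3375) / 90 = 25
R = √25 = 5  ⇒  r_B = 5 − 3 = 2

rB=2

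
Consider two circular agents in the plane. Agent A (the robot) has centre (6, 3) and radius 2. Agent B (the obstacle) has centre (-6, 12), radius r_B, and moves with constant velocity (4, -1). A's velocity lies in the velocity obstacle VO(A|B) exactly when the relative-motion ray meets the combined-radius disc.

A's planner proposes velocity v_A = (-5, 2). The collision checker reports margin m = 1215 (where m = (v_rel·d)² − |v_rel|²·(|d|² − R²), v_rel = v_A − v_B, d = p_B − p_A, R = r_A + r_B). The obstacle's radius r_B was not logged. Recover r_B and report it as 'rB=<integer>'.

m = 1215
d = (-12, 9);  v_rel = (-9, 3),  |v_rel|² = 90
v_rel×d = (-9)·(9) − (3)·(-12) = -45
since m = R²·90 − (-45)²:  R² = (2025 + 1215) / 90 = 36
R = √36 = 6  ⇒  r_B = 6 − 2 = 4

rB=4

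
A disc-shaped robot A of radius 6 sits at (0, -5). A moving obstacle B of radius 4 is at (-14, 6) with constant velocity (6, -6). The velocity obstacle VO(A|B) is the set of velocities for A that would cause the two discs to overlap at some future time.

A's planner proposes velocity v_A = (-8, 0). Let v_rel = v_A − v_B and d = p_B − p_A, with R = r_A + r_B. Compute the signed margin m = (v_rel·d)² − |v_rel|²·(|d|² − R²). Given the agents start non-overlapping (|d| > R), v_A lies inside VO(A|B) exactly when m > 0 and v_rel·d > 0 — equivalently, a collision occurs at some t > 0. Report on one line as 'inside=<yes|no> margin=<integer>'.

d = (-14, 11),  |d|² = 317;  R = 6+4 = 10,  c = 317−10² = 217
v_rel = (-14, 6),  |v_rel|² = 232;  v_rel·d = (-14)·(-14) + (6)·(11) = 262
232·t² − 524·t + 217 = 0  ⇒  m = 262² − 232·217 = 18300
m = 18300 > 0,  v_rel·d = 262 > 0  ⇒  inside

inside=yes margin=18300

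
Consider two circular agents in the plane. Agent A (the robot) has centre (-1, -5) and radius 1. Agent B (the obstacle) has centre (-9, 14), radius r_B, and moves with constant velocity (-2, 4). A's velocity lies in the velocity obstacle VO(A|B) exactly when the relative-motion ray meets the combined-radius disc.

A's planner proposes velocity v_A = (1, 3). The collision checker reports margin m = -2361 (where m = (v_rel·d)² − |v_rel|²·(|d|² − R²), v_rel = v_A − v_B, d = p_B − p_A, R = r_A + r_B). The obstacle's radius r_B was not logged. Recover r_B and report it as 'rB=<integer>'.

m = -2361
d = (-8, 19);  v_rel = (3, -1),  |v_rel|² = 10
v_rel×d = (3)·(19) − (-1)·(-8) = 49
since m = R²·10 − 49²:  R² = (2401 + -2361) / 10 = 4
R = √4 = 2  ⇒  r_B = 2 − 1 = 1

rB=1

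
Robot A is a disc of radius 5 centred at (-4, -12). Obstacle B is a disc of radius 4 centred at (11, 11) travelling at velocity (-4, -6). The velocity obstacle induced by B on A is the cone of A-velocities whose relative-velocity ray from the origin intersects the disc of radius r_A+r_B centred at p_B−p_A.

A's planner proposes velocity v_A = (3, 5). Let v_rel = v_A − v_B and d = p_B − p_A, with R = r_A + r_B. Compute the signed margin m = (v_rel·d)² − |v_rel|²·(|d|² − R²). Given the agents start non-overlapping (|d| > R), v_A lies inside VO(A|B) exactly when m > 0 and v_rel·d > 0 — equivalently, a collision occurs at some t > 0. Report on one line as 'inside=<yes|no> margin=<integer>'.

d = (15, 23),  |d|² = 754;  R = 5+4 = 9,  c = 754−9² = 673
v_rel = (7, 11),  |v_rel|² = 170;  v_rel·d = (7)·(15) + (11)·(23) = 358
170·t² − 716·t + 673 = 0  ⇒  m = 358² − 170·673 = 13754
m = 13754 > 0,  v_rel·d = 358 > 0  ⇒  inside

inside=yes margin=13754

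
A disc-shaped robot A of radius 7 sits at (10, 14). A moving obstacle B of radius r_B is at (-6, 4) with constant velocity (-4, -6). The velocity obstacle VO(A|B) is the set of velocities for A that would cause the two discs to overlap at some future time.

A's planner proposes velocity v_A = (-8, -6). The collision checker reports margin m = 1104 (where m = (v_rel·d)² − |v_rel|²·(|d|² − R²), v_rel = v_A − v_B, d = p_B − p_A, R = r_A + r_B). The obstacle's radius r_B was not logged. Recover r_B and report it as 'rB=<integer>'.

m = 1104
d = (-16, -10);  v_rel = (-4, 0),  |v_rel|² = 16
v_rel×d = (-4)·(-10) − (0)·(-16) = 40
since m = R²·16 − 40²:  R² = (1600 + 1104) / 16 = 169
R = √169 = 13  ⇒  r_B = 13 − 7 = 6

rB=6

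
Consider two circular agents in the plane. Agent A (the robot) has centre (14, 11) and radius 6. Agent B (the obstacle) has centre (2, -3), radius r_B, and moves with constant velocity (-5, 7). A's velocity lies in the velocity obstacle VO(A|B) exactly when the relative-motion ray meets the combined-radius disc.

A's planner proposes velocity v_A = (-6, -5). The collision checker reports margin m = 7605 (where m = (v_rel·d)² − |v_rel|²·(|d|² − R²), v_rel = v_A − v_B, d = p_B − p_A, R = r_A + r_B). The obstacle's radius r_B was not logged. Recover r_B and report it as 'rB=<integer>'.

m = 7605
d = (-12, -14);  v_rel = (-1, -12),  |v_rel|² = 145
v_rel×d = (-1)·(-14) − (-12)·(-12) = -130
since m = R²·145 − (-130)²:  R² = (16900 + 7605) / 145 = 169
R = √169 = 13  ⇒  r_B = 13 − 6 = 7

rB=7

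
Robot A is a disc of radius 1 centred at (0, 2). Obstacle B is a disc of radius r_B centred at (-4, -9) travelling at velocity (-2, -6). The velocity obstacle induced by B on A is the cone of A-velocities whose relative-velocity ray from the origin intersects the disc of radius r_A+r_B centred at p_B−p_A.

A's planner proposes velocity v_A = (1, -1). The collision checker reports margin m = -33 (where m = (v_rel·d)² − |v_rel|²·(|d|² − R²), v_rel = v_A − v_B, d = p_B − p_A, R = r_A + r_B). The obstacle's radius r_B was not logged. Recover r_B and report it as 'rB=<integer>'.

m = -33
d = (-4, -11);  v_rel = (3, 5),  |v_rel|² = 34
v_rel×d = (3)·(-11) − (5)·(-4) = -13
since m = R²·34 − (-13)²:  R² = (169 + -33) / 34 = 4
R = √4 = 2  ⇒  r_B = 2 − 1 = 1

rB=1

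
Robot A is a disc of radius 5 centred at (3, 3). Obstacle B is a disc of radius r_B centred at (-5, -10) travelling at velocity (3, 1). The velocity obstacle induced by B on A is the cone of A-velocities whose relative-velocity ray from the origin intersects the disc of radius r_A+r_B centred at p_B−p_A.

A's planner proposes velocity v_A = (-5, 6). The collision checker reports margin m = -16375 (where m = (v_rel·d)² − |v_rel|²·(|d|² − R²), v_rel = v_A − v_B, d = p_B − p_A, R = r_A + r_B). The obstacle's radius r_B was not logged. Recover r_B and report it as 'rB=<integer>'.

m = -16375
d = (-8, -13);  v_rel = (-8, 5),  |v_rel|² = 89
v_rel×d = (-8)·(-13) − (5)·(-8) = 144
since m = R²·89 − 144²:  R² = (20736 + -16375) / 89 = 49
R = √49 = 7  ⇒  r_B = 7 − 5 = 2

rB=2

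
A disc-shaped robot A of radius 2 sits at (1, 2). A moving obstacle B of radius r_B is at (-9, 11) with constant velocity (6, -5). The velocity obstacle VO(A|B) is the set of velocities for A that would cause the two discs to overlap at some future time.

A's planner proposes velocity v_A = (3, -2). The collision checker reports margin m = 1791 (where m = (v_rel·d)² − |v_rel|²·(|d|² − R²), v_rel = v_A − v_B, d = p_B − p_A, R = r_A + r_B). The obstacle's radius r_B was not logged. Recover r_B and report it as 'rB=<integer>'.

m = 1791
d = (-10, 9);  v_rel = (-3, 3),  |v_rel|² = 18
v_rel×d = (-3)·(9) − (3)·(-10) = 3
since m = R²·18 − 3²:  R² = (9 + 1791) / 18 = 100
R = √100 = 10  ⇒  r_B = 10 − 2 = 8

rB=8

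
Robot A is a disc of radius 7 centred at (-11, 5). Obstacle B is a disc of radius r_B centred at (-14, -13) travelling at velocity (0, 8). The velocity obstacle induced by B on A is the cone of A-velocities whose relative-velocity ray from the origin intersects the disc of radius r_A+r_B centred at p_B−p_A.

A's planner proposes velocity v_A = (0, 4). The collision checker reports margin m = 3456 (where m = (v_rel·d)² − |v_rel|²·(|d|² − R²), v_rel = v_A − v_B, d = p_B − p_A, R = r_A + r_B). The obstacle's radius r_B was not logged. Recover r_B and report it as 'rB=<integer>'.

m = 3456
d = (-3, -18);  v_rel = (0, -4),  |v_rel|² = 16
v_rel×d = (0)·(-18) − (-4)·(-3) = -12
since m = R²·16 − (-12)²:  R² = (144 + 3456) / 16 = 225
R = √225 = 15  ⇒  r_B = 15 − 7 = 8

rB=8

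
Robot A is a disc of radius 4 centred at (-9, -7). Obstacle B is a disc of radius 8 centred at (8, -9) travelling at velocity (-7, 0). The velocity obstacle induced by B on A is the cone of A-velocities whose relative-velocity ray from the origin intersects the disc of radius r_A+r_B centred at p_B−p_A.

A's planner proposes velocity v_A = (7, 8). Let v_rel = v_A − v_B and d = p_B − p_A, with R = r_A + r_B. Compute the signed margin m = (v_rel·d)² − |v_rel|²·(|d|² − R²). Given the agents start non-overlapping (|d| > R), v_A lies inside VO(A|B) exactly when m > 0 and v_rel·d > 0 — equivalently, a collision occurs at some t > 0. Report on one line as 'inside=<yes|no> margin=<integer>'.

d = (17, -2),  |d|² = 293;  R = 4+8 = 12,  c = 293−12² = 149
v_rel = (14, 8),  |v_rel|² = 260;  v_rel·d = (14)·(17) + (8)·(-2) = 222
260·t² − 444·t + 149 = 0  ⇒  m = 222² − 260·149 = 10544
m = 10544 > 0,  v_rel·d = 222 > 0  ⇒  inside

inside=yes margin=10544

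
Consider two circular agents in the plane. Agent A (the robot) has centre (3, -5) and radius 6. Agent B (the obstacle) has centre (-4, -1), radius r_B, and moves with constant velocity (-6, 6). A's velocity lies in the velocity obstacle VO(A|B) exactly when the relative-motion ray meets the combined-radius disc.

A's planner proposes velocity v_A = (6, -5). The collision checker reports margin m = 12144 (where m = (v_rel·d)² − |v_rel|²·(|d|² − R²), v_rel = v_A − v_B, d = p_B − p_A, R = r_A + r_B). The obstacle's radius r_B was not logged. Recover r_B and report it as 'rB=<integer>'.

m = 12144
d = (-7, 4);  v_rel = (12, -11),  |v_rel|² = 265
v_rel×d = (12)·(4) − (-11)·(-7) = -29
since m = R²·265 − (-29)²:  R² = (841 + 12144) / 265 = 49
R = √49 = 7  ⇒  r_B = 7 − 6 = 1

rB=1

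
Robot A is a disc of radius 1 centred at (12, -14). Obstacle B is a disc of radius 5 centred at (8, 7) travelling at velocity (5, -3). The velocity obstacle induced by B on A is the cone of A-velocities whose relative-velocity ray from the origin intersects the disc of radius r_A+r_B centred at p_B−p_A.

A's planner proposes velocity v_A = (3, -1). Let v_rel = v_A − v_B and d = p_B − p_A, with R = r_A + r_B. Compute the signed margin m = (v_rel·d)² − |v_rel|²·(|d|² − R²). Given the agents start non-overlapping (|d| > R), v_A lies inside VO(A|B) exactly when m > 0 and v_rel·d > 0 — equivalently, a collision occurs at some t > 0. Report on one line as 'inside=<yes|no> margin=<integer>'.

d = (-4, 21),  |d|² = 457;  R = 1+5 = 6,  c = 457−6² = 421
v_rel = (-2, 2),  |v_rel|² = 8;  v_rel·d = (-2)·(-4) + (2)·(21) = 50
8·t² − 100·t + 421 = 0  ⇒  m = 50² − 8·421 = -868
m = -868 < 0,  v_rel·d = 50 > 0  ⇒  outside

inside=no margin=-868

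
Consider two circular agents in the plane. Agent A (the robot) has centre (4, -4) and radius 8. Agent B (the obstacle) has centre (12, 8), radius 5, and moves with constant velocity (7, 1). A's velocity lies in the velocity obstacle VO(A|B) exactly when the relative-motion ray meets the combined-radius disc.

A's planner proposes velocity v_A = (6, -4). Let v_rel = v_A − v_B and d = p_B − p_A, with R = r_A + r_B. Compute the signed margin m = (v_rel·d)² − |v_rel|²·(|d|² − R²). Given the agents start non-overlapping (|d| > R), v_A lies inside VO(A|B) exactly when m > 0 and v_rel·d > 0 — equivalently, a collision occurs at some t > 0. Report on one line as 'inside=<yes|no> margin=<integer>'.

d = (8, 12),  |d|² = 208;  R = 8+5 = 13,  c = 208−13² = 39
v_rel = (-1, -5),  |v_rel|² = 26;  v_rel·d = (-1)·(8) + (-5)·(12) = -68
26·t² + 136·t + 39 = 0  ⇒  m = (-68)² − 26·39 = 3610
m = 3610 > 0,  v_rel·d = -68 < 0  ⇒  outside

inside=no margin=3610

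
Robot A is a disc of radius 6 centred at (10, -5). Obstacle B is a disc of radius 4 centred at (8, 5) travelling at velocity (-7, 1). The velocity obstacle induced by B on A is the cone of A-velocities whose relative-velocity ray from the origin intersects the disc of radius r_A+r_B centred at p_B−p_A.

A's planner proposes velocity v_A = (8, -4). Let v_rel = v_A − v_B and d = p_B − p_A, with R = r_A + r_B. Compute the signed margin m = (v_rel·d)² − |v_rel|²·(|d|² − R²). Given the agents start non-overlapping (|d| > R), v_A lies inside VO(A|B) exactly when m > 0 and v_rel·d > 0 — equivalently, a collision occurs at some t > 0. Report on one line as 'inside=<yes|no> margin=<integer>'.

d = (-2, 10),  |d|² = 104;  R = 6+4 = 10,  c = 104−10² = 4
v_rel = (15, -5),  |v_rel|² = 250;  v_rel·d = (15)·(-2) + (-5)·(10) = -80
250·t² + 160·t + 4 = 0  ⇒  m = (-80)² − 250·4 = 5400
m = 5400 > 0,  v_rel·d = -80 < 0  ⇒  outside

inside=no margin=5400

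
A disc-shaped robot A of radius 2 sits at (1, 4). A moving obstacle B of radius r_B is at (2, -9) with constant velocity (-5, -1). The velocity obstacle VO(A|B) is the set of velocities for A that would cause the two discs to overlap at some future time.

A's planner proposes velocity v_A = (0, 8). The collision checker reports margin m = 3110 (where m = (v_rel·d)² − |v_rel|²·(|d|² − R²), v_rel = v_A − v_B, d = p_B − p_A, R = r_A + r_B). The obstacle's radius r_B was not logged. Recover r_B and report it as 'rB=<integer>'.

m = 3110
d = (1, -13);  v_rel = (5, 9),  |v_rel|² = 106
v_rel×d = (5)·(-13) − (9)·(1) = -74
since m = R²·106 − (-74)²:  R² = (5476 + 3110) / 106 = 81
R = √81 = 9  ⇒  r_B = 9 − 2 = 7

rB=7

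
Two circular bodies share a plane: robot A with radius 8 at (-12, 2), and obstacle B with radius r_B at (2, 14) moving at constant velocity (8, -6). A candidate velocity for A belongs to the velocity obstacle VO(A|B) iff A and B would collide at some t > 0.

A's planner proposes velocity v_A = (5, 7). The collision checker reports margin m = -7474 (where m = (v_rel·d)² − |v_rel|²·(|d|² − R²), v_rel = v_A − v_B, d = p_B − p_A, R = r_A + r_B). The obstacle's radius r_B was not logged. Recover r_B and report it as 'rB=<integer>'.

m = -7474
d = (14, 12);  v_rel = (-3, 13),  |v_rel|² = 178
v_rel×d = (-3)·(12) − (13)·(14) = -218
since m = R²·178 − (-218)²:  R² = (47524 + -7474) / 178 = 225
R = √225 = 15  ⇒  r_B = 15 − 8 = 7

rB=7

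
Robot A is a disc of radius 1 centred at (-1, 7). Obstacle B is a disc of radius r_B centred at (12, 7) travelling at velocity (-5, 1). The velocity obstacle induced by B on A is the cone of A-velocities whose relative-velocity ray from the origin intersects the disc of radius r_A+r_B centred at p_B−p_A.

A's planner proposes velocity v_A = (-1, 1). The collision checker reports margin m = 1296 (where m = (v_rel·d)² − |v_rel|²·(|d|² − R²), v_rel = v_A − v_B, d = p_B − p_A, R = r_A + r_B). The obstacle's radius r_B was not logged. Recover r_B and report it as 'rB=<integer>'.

m = 1296
d = (13, 0);  v_rel = (4, 0),  |v_rel|² = 16
v_rel×d = (4)·(0) − (0)·(13) = 0
since m = R²·16 − 0²:  R² = (0 + 1296) / 16 = 81
R = √81 = 9  ⇒  r_B = 9 − 1 = 8

rB=8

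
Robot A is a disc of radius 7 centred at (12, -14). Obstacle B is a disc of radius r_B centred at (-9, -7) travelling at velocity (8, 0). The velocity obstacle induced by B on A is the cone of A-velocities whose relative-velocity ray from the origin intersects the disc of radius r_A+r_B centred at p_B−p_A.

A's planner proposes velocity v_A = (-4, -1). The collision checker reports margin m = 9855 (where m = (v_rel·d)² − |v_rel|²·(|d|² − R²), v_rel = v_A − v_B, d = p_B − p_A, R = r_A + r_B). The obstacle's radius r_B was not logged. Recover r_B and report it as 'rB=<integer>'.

m = 9855
d = (-21, 7);  v_rel = (-12, -1),  |v_rel|² = 145
v_rel×d = (-12)·(7) − (-1)·(-21) = -105
since m = R²·145 − (-105)²:  R² = (11025 + 9855) / 145 = 144
R = √144 = 12  ⇒  r_B = 12 − 7 = 5

rB=5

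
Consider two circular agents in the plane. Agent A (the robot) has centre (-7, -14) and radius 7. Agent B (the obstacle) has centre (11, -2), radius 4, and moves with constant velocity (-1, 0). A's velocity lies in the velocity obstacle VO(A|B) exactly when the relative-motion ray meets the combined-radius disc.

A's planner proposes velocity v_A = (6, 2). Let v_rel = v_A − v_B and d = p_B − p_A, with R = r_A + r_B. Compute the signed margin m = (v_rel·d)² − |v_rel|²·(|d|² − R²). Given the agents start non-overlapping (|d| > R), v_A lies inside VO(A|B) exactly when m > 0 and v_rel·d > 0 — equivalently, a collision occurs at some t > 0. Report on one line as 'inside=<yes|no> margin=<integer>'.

d = (18, 12),  |d|² = 468;  R = 7+4 = 11,  c = 468−11² = 347
v_rel = (7, 2),  |v_rel|² = 53;  v_rel·d = (7)·(18) + (2)·(12) = 150
53·t² − 300·t + 347 = 0  ⇒  m = 150² − 53·347 = 4109
m = 4109 > 0,  v_rel·d = 150 > 0  ⇒  inside

inside=yes margin=4109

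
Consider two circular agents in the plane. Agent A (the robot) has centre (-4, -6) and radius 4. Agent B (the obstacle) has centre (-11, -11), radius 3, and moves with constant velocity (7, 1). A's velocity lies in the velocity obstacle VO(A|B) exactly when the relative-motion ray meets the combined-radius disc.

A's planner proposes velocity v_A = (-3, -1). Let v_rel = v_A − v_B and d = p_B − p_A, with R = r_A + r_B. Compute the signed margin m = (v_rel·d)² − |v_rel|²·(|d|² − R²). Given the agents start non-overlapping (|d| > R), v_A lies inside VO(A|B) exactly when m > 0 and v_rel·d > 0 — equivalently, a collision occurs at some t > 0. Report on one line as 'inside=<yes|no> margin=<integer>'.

d = (-7, -5),  |d|² = 74;  R = 4+3 = 7,  c = 74−7² = 25
v_rel = (-10, -2),  |v_rel|² = 104;  v_rel·d = (-10)·(-7) + (-2)·(-5) = 80
104·t² − 160·t + 25 = 0  ⇒  m = 80² − 104·25 = 3800
m = 3800 > 0,  v_rel·d = 80 > 0  ⇒  inside

inside=yes margin=3800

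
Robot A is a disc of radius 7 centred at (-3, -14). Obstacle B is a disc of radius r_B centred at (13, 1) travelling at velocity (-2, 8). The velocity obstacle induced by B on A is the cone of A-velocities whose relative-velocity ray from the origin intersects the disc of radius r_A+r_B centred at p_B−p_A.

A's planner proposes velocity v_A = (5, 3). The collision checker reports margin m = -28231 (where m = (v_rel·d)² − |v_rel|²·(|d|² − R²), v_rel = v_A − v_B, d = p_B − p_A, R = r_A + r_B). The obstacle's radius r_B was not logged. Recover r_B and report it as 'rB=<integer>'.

m = -28231
d = (16, 15);  v_rel = (7, -5),  |v_rel|² = 74
v_rel×d = (7)·(15) − (-5)·(16) = 185
since m = R²·74 − 185²:  R² = (34225 + -28231) / 74 = 81
R = √81 = 9  ⇒  r_B = 9 − 7 = 2

rB=2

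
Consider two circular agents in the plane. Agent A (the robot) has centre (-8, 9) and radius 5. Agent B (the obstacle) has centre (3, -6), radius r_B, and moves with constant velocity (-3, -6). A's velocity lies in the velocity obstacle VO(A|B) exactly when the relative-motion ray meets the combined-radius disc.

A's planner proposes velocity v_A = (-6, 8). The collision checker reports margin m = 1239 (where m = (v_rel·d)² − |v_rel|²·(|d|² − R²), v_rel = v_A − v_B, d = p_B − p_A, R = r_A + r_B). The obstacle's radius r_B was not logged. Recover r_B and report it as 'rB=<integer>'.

m = 1239
d = (11, -15);  v_rel = (-3, 14),  |v_rel|² = 205
v_rel×d = (-3)·(-15) − (14)·(11) = -109
since m = R²·205 − (-109)²:  R² = (11881 + 1239) / 205 = 64
R = √64 = 8  ⇒  r_B = 8 − 5 = 3

rB=3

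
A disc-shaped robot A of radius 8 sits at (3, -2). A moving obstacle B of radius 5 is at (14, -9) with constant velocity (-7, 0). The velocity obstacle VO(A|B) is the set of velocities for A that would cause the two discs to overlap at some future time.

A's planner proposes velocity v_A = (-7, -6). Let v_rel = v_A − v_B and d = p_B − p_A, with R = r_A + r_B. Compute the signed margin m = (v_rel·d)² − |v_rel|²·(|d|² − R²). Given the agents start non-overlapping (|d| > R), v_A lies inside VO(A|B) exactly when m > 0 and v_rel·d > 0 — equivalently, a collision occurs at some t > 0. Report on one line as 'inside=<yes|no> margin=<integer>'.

d = (11, -7),  |d|² = 170;  R = 8+5 = 13,  c = 170−13² = 1
v_rel = (0, -6),  |v_rel|² = 36;  v_rel·d = (0)·(11) + (-6)·(-7) = 42
36·t² − 84·t + 1 = 0  ⇒  m = 42² − 36·1 = 1728
m = 1728 > 0,  v_rel·d = 42 > 0  ⇒  inside

inside=yes margin=1728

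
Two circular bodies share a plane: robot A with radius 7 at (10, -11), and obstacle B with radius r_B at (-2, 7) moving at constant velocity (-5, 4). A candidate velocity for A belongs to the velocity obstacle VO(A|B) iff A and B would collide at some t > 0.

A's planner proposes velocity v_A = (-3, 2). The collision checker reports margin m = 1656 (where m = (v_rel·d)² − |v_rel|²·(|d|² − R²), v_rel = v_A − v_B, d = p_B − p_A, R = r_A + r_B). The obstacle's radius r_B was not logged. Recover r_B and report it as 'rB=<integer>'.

m = 1656
d = (-12, 18);  v_rel = (2, -2),  |v_rel|² = 8
v_rel×d = (2)·(18) − (-2)·(-12) = 12
since m = R²·8 − 12²:  R² = (144 + 1656) / 8 = 225
R = √225 = 15  ⇒  r_B = 15 − 7 = 8

rB=8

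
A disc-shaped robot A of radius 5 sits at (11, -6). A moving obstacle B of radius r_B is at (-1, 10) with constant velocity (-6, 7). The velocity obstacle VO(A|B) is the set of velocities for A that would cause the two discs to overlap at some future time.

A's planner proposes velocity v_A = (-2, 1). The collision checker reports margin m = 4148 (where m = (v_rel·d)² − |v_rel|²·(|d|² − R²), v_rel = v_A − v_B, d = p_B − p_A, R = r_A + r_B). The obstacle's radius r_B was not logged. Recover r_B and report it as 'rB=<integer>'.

m = 4148
d = (-12, 16);  v_rel = (4, -6),  |v_rel|² = 52
v_rel×d = (4)·(16) − (-6)·(-12) = -8
since m = R²·52 − (-8)²:  R² = (64 + 4148) / 52 = 81
R = √81 = 9  ⇒  r_B = 9 − 5 = 4

rB=4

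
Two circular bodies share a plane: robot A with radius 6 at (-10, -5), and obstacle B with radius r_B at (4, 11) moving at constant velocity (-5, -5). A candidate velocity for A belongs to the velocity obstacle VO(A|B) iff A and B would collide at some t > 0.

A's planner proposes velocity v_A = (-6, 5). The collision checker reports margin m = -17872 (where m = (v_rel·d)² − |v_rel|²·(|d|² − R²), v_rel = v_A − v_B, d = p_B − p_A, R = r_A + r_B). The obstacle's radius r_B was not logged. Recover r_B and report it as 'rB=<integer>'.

m = -17872
d = (14, 16);  v_rel = (-1, 10),  |v_rel|² = 101
v_rel×d = (-1)·(16) − (10)·(14) = -156
since m = R²·101 − (-156)²:  R² = (24336 + -17872) / 101 = 64
R = √64 = 8  ⇒  r_B = 8 − 6 = 2

rB=2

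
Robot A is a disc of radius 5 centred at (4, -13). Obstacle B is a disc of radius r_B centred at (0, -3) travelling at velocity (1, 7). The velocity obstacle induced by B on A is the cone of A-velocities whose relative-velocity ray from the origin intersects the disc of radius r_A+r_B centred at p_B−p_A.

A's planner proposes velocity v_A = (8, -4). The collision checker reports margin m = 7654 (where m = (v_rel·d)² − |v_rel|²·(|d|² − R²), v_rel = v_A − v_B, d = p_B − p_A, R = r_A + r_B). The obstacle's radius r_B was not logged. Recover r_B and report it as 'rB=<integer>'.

m = 7654
d = (-4, 10);  v_rel = (7, -11),  |v_rel|² = 170
v_rel×d = (7)·(10) − (-11)·(-4) = 26
since m = R²·170 − 26²:  R² = (676 + 7654) / 170 = 49
R = √49 = 7  ⇒  r_B = 7 − 5 = 2

rB=2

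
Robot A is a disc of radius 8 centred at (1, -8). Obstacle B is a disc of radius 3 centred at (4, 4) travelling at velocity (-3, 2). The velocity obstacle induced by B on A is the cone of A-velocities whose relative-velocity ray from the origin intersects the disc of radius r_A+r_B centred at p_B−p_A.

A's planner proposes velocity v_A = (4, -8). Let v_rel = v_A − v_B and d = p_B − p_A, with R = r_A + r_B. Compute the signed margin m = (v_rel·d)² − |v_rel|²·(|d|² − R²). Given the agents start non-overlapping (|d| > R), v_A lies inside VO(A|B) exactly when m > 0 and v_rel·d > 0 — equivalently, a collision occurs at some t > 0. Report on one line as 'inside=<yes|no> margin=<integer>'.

d = (3, 12),  |d|² = 153;  R = 8+3 = 11,  c = 153−11² = 32
v_rel = (7, -10),  |v_rel|² = 149;  v_rel·d = (7)·(3) + (-10)·(12) = -99
149·t² + 198·t + 32 = 0  ⇒  m = (-99)² − 149·32 = 5033
m = 5033 > 0,  v_rel·d = -99 < 0  ⇒  outside

inside=no margin=5033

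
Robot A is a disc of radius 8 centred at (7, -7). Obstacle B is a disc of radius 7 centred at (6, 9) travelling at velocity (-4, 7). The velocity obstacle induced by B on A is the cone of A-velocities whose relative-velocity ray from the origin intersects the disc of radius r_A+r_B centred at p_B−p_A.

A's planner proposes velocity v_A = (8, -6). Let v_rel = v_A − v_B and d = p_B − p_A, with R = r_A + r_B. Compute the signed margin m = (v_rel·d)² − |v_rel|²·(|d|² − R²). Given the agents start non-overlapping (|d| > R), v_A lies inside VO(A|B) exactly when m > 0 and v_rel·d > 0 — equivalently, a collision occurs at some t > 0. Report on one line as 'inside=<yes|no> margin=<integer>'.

d = (-1, 16),  |d|² = 257;  R = 8+7 = 15,  c = 257−15² = 32
v_rel = (12, -13),  |v_rel|² = 313;  v_rel·d = (12)·(-1) + (-13)·(16) = -220
313·t² + 440·t + 32 = 0  ⇒  m = (-220)² − 313·32 = 38384
m = 38384 > 0,  v_rel·d = -220 < 0  ⇒  outside

inside=no margin=38384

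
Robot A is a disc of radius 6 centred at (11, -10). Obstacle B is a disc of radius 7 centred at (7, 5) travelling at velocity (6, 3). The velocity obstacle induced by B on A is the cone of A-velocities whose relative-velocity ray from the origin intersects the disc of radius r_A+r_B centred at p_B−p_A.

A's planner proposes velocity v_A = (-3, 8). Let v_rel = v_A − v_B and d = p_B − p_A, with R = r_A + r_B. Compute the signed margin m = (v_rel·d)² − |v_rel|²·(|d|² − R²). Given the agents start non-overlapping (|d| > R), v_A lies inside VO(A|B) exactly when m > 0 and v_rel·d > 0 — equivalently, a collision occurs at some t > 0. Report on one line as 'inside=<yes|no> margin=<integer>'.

d = (-4, 15),  |d|² = 241;  R = 6+7 = 13,  c = 241−13² = 72
v_rel = (-9, 5),  |v_rel|² = 106;  v_rel·d = (-9)·(-4) + (5)·(15) = 111
106·t² − 222·t + 72 = 0  ⇒  m = 111² − 106·72 = 4689
m = 4689 > 0,  v_rel·d = 111 > 0  ⇒  inside

inside=yes margin=4689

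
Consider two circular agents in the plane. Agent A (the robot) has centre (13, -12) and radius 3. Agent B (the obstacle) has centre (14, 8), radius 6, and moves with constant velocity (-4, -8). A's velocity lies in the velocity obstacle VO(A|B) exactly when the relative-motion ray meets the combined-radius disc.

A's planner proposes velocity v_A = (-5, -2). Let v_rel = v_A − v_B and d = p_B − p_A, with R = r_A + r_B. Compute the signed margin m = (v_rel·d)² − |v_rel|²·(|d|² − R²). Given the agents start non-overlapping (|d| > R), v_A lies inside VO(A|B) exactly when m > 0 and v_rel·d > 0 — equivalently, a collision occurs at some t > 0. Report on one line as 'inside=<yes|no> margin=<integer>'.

d = (1, 20),  |d|² = 401;  R = 3+6 = 9,  c = 401−9² = 320
v_rel = (-1, 6),  |v_rel|² = 37;  v_rel·d = (-1)·(1) + (6)·(20) = 119
37·t² − 238·t + 320 = 0  ⇒  m = 119² − 37·320 = 2321
m = 2321 > 0,  v_rel·d = 119 > 0  ⇒  inside

inside=yes margin=2321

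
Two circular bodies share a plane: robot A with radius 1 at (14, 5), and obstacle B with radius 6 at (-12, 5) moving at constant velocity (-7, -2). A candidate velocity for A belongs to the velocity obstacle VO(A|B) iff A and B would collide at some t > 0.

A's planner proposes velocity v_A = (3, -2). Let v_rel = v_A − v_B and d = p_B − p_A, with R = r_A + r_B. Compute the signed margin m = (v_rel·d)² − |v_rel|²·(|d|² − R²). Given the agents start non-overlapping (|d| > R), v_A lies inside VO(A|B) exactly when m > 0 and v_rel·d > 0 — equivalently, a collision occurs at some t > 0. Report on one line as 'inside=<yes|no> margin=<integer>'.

d = (-26, 0),  |d|² = 676;  R = 1+6 = 7,  c = 676−7² = 627
v_rel = (10, 0),  |v_rel|² = 100;  v_rel·d = (10)·(-26) + (0)·(0) = -260
100·t² + 520·t + 627 = 0  ⇒  m = (-260)² − 100·627 = 4900
m = 4900 > 0,  v_rel·d = -260 < 0  ⇒  outside

inside=no margin=4900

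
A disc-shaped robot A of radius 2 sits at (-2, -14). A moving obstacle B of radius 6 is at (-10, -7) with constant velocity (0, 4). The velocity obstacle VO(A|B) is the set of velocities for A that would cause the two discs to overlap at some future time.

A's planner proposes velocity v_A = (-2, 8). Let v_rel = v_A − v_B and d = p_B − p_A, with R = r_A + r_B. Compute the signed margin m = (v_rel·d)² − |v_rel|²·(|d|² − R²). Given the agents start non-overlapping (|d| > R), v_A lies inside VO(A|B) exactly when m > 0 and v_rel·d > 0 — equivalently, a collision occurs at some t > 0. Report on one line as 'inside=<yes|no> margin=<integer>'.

d = (-8, 7),  |d|² = 113;  R = 2+6 = 8,  c = 113−8² = 49
v_rel = (-2, 4),  |v_rel|² = 20;  v_rel·d = (-2)·(-8) + (4)·(7) = 44
20·t² − 88·t + 49 = 0  ⇒  m = 44² − 20·49 = 956
m = 956 > 0,  v_rel·d = 44 > 0  ⇒  inside

inside=yes margin=956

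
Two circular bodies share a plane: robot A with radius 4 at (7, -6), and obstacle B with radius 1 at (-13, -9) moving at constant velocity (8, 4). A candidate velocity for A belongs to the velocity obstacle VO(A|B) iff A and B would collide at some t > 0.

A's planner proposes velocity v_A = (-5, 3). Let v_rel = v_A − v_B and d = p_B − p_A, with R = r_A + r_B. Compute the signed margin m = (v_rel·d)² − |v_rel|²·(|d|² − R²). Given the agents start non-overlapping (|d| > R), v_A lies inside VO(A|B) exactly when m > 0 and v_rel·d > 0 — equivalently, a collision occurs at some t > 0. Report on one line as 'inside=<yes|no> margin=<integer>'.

d = (-20, -3),  |d|² = 409;  R = 4+1 = 5,  c = 409−5² = 384
v_rel = (-13, -1),  |v_rel|² = 170;  v_rel·d = (-13)·(-20) + (-1)·(-3) = 263
170·t² − 526·t + 384 = 0  ⇒  m = 263² − 170·384 = 3889
m = 3889 > 0,  v_rel·d = 263 > 0  ⇒  inside

inside=yes margin=3889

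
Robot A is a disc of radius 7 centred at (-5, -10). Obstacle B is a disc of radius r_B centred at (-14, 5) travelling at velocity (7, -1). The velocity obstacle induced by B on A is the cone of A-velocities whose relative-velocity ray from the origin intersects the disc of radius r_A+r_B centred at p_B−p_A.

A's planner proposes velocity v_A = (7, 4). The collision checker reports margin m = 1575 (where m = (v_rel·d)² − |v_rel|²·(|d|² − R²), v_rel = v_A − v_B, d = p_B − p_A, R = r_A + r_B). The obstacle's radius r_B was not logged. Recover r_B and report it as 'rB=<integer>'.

m = 1575
d = (-9, 15);  v_rel = (0, 5),  |v_rel|² = 25
v_rel×d = (0)·(15) − (5)·(-9) = 45
since m = R²·25 − 45²:  R² = (2025 + 1575) / 25 = 144
R = √144 = 12  ⇒  r_B = 12 − 7 = 5

rB=5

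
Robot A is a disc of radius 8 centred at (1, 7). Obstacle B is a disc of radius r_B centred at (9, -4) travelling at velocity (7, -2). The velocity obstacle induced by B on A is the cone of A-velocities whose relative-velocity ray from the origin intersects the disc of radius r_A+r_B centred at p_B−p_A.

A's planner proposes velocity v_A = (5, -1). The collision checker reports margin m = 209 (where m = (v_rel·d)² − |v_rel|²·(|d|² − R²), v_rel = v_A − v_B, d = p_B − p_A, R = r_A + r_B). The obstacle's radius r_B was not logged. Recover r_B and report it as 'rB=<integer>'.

m = 209
d = (8, -11);  v_rel = (-2, 1),  |v_rel|² = 5
v_rel×d = (-2)·(-11) − (1)·(8) = 14
since m = R²·5 − 14²:  R² = (196 + 209) / 5 = 81
R = √81 = 9  ⇒  r_B = 9 − 8 = 1

rB=1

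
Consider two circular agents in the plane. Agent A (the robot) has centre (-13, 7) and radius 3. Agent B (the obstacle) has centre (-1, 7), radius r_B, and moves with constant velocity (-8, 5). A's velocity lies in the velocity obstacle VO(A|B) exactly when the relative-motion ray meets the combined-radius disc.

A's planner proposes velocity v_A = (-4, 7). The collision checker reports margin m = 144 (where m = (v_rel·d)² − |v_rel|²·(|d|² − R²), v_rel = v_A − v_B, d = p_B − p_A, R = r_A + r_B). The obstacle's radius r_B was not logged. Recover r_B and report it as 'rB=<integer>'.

m = 144
d = (12, 0);  v_rel = (4, 2),  |v_rel|² = 20
v_rel×d = (4)·(0) − (2)·(12) = -24
since m = R²·20 − (-24)²:  R² = (576 + 144) / 20 = 36
R = √36 = 6  ⇒  r_B = 6 − 3 = 3

rB=3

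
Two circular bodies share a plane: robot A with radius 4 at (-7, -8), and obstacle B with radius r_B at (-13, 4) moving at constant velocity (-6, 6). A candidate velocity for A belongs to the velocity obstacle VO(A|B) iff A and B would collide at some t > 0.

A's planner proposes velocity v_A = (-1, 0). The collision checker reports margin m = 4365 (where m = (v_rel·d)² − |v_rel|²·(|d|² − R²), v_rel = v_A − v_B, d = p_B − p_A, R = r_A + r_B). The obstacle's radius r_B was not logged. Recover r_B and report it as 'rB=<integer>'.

m = 4365
d = (-6, 12);  v_rel = (5, -6),  |v_rel|² = 61
v_rel×d = (5)·(12) − (-6)·(-6) = 24
since m = R²·61 − 24²:  R² = (576 + 4365) / 61 = 81
R = √81 = 9  ⇒  r_B = 9 − 4 = 5

rB=5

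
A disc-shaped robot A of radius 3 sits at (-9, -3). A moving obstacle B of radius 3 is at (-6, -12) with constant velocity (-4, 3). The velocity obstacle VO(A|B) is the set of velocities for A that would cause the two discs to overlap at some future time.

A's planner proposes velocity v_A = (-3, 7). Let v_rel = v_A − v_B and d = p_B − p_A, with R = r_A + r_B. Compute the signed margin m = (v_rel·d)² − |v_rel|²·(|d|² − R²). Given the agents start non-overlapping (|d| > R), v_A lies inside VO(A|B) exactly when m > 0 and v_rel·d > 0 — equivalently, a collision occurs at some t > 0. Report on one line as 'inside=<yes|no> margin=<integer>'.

d = (3, -9),  |d|² = 90;  R = 3+3 = 6,  c = 90−6² = 54
v_rel = (1, 4),  |v_rel|² = 17;  v_rel·d = (1)·(3) + (4)·(-9) = -33
17·t² + 66·t + 54 = 0  ⇒  m = (-33)² − 17·54 = 171
m = 171 > 0,  v_rel·d = -33 < 0  ⇒  outside

inside=no margin=171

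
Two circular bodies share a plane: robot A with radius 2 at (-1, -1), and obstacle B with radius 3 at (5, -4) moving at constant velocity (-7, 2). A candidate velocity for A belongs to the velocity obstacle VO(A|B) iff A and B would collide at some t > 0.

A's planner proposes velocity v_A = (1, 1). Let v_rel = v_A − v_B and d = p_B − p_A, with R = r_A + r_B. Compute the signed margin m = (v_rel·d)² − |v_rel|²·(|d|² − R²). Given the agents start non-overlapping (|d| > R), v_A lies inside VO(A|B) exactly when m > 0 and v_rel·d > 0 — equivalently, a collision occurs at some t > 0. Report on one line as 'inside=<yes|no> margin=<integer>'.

d = (6, -3),  |d|² = 45;  R = 2+3 = 5,  c = 45−5² = 20
v_rel = (8, -1),  |v_rel|² = 65;  v_rel·d = (8)·(6) + (-1)·(-3) = 51
65·t² − 102·t + 20 = 0  ⇒  m = 51² − 65·20 = 1301
m = 1301 > 0,  v_rel·d = 51 > 0  ⇒  inside

inside=yes margin=1301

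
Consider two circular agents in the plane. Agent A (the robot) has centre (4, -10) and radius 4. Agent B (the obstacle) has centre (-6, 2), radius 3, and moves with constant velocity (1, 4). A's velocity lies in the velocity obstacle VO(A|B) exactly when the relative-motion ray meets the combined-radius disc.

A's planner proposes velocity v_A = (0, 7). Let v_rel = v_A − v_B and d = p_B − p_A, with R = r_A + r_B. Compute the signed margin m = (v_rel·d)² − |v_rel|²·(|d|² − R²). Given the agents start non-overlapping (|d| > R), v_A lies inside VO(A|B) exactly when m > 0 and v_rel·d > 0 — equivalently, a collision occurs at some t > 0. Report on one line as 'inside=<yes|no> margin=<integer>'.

d = (-10, 12),  |d|² = 244;  R = 4+3 = 7,  c = 244−7² = 195
v_rel = (-1, 3),  |v_rel|² = 10;  v_rel·d = (-1)·(-10) + (3)·(12) = 46
10·t² − 92·t + 195 = 0  ⇒  m = 46² − 10·195 = 166
m = 166 > 0,  v_rel·d = 46 > 0  ⇒  inside

inside=yes margin=166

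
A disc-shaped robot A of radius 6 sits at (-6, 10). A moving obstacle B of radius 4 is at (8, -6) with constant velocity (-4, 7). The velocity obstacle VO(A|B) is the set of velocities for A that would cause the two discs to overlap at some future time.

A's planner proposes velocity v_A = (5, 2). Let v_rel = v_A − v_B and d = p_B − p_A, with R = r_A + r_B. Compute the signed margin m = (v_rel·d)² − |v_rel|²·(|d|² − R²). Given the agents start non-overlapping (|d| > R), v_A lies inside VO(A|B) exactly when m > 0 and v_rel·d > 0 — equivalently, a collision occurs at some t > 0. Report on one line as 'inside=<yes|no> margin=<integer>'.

d = (14, -16),  |d|² = 452;  R = 6+4 = 10,  c = 452−10² = 352
v_rel = (9, -5),  |v_rel|² = 106;  v_rel·d = (9)·(14) + (-5)·(-16) = 206
106·t² − 412·t + 352 = 0  ⇒  m = 206² − 106·352 = 5124
m = 5124 > 0,  v_rel·d = 206 > 0  ⇒  inside

inside=yes margin=5124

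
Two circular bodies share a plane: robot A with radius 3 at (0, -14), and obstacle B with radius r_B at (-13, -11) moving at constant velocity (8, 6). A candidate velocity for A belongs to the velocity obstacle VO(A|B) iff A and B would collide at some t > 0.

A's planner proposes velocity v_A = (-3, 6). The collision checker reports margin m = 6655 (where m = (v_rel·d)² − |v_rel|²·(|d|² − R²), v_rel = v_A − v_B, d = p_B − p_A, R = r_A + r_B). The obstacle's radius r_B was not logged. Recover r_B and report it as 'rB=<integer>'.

m = 6655
d = (-13, 3);  v_rel = (-11, 0),  |v_rel|² = 121
v_rel×d = (-11)·(3) − (0)·(-13) = -33
since m = R²·121 − (-33)²:  R² = (1089 + 6655) / 121 = 64
R = √64 = 8  ⇒  r_B = 8 − 3 = 5

rB=5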